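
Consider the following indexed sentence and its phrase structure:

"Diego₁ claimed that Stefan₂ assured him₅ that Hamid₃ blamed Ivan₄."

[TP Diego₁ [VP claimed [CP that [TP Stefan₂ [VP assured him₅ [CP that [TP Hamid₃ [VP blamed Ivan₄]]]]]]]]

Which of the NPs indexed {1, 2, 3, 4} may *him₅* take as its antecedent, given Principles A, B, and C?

*him* is a pronoun, so Principle B applies: it must be free in its binding domain.
Binding domain of *him₅*: the embedded TP, whose subject is Stefan₂.
*Diego₁* c-commands the pronoun but from outside its binding domain, and is not c-commanded by it → coindexation permitted.
*Stefan₂* c-commands the pronoun within its binding domain → coindexation would violate Principle B.
*Hamid₃*: the pronoun c-commands this R-expression → coindexation would violate Principle C on *Hamid₃*.
*Ivan₄*: the pronoun c-commands this R-expression → coindexation would violate Principle C on *Ivan₄*.

{1}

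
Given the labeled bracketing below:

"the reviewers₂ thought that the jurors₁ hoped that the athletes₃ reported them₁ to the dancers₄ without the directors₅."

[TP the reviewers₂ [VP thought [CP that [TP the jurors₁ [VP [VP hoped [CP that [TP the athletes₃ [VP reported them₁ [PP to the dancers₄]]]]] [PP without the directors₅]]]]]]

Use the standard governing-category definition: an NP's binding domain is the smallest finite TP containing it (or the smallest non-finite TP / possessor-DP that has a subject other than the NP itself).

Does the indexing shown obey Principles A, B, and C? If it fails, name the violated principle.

grammatical

The two coindexed NPs are *the jurors₁* and *them₁*.
*them₁* is a pronoun; its binding domain is the embedded TP, whose subject is the athletes₃. Within that domain it is c-commanded only by *the athletes₃*, which carries a different index — the pronoun is free locally, so Principle B holds.
*the jurors₁* is an R-expression; *them₁* does not c-command it, and no other NP shares its index, so Principle C is satisfied.
All principles are respected.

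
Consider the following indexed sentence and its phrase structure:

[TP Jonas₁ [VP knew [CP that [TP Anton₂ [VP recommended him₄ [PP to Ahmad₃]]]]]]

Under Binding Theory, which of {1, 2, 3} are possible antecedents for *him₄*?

{1}

*him* is a pronoun, so Principle B applies: it must be free in its binding domain.
Binding domain of *him₄*: the embedded TP, whose subject is Anton₂.
*Jonas₁* c-commands the pronoun but from outside its binding domain, and is not c-commanded by it → coindexation permitted.
*Anton₂* c-commands the pronoun within its binding domain → coindexation would violate Principle B.
*Ahmad₃*: the pronoun c-commands this R-expression → coindexation would violate Principle C on *Ahmad₃*.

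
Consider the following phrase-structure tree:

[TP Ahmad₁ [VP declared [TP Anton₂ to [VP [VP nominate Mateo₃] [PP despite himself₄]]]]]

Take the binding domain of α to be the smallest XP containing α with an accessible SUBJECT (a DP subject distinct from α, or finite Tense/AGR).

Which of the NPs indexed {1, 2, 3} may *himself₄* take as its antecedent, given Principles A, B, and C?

{2}

*himself* is an anaphor, so Principle A applies: it must be bound in its binding domain.
Binding domain of *himself₄*: the embedded TP, whose subject is Anton₂.
*Ahmad₁* c-commands the anaphor but is outside its binding domain → cannot satisfy Principle A.
*Anton₂* c-commands the anaphor within its binding domain → licit binder.
*Mateo₃* does not c-command the anaphor → cannot bind it.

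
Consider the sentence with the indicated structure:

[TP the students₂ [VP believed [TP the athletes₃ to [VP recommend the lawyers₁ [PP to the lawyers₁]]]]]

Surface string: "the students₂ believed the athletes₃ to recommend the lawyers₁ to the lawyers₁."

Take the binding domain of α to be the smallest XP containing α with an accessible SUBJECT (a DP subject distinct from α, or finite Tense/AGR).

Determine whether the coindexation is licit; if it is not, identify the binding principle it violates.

Principle C

The two coindexed NPs are *the lawyers₁* (the higher occurrence) and *the lawyers₁* (the lower occurrence).
*the lawyers₁* (the lower occurrence) is an R-expression. Principle C requires it to be free everywhere.
*the lawyers₁* (the higher occurrence) c-commands it and carries the same index.
The R-expression is bound → Principle C violation.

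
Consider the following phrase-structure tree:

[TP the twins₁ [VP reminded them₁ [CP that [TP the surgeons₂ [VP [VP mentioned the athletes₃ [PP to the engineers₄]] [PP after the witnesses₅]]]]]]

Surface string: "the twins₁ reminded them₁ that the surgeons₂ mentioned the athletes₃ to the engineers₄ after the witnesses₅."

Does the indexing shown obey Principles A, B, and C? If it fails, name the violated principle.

The two coindexed NPs are *the twins₁* and *them₁*.
*them₁* is a pronoun. Its binding domain is the matrix TP, whose subject is the twins₁.
*the twins₁* c-commands it within that domain and carries the same index.
The pronoun is locally bound → Principle B violation.

Principle B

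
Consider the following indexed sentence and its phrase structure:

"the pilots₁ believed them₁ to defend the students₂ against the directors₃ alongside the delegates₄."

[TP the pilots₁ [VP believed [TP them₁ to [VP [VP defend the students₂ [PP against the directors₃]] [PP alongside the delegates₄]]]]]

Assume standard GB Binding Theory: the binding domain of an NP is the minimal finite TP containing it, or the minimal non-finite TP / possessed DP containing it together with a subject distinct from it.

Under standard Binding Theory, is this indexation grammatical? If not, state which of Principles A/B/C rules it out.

Principle B

The two coindexed NPs are *the pilots₁* and *them₁*.
*them₁* is a pronoun. Its binding domain is the matrix TP, whose subject is the pilots₁.
*the pilots₁* c-commands it within that domain and carries the same index.
The pronoun is locally bound → Principle B violation.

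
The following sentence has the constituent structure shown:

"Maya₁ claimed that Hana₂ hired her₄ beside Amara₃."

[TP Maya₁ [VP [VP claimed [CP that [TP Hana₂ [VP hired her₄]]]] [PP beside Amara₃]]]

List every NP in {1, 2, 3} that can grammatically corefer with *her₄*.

{1, 3}

*her* is a pronoun, so Principle B applies: it must be free in its binding domain.
Binding domain of *her₄*: the embedded TP, whose subject is Hana₂.
*Maya₁* c-commands the pronoun but from outside its binding domain, and is not c-commanded by it → coindexation permitted.
*Hana₂* c-commands the pronoun within its binding domain → coindexation would violate Principle B.
*Amara₃* and the pronoun do not c-command one another → neither Principle B nor Principle C is at stake; coindexation permitted.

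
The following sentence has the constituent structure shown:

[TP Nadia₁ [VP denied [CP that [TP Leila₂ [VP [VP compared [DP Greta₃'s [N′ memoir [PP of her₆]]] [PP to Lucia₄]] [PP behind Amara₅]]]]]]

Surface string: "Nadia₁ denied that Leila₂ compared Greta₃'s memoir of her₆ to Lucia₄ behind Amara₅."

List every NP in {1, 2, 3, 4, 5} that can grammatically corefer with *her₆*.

*her* is a pronoun, so Principle B applies: it must be free in its binding domain.
Binding domain of *her₆*: the possessed DP, whose subject is Greta₃.
*Nadia₁* c-commands the pronoun but from outside its binding domain, and is not c-commanded by it → coindexation permitted.
*Leila₂* c-commands the pronoun but from outside its binding domain, and is not c-commanded by it → coindexation permitted.
*Greta₃* c-commands the pronoun within its binding domain → coindexation would violate Principle B.
*Lucia₄* and the pronoun do not c-command one another → neither Principle B nor Principle C is at stake; coindexation permitted.
*Amara₅* and the pronoun do not c-command one another → neither Principle B nor Principle C is at stake; coindexation permitted.

{1, 2, 4, 5}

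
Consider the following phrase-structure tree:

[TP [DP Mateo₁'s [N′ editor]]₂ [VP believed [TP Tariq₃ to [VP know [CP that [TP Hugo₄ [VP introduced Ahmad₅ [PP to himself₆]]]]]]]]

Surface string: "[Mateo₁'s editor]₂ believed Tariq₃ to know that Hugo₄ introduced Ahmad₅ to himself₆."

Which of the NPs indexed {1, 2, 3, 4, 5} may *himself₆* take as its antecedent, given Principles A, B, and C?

*himself* is an anaphor, so Principle A applies: it must be bound in its binding domain.
Binding domain of *himself₆*: the embedded TP, whose subject is Hugo₄.
*Mateo₁* does not c-command the anaphor → cannot bind it.
*[Mateo₁'s editor]₂* c-commands the anaphor but is outside its binding domain → cannot satisfy Principle A.
*Tariq₃* c-commands the anaphor but is outside its binding domain → cannot satisfy Principle A.
*Hugo₄* c-commands the anaphor within its binding domain → licit binder.
*Ahmad₅* c-commands the anaphor within its binding domain → licit binder.

{4, 5}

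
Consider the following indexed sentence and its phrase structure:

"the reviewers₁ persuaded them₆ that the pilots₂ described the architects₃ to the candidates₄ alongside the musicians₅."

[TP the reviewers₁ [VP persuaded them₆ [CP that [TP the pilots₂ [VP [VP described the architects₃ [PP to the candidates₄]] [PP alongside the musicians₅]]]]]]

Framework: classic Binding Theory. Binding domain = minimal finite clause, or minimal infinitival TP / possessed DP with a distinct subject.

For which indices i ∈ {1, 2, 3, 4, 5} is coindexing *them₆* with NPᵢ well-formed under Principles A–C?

*them* is a pronoun, so Principle B applies: it must be free in its binding domain.
Binding domain of *them₆*: the matrix TP, whose subject is the reviewers₁.
*the reviewers₁* c-commands the pronoun within its binding domain → coindexation would violate Principle B.
*the pilots₂*: the pronoun c-commands this R-expression → coindexation would violate Principle C on *the pilots₂*.
*the architects₃*: the pronoun c-commands this R-expression → coindexation would violate Principle C on *the architects₃*.
*the candidates₄*: the pronoun c-commands this R-expression → coindexation would violate Principle C on *the candidates₄*.
*the musicians₅*: the pronoun c-commands this R-expression → coindexation would violate Principle C on *the musicians₅*.

none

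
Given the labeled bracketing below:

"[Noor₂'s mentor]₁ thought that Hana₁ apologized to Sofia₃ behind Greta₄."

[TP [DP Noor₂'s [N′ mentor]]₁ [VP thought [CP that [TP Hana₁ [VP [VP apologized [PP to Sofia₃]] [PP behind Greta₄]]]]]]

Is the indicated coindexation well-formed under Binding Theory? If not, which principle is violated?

Principle C

The two coindexed NPs are *[Noor₂'s mentor]₁* and *Hana₁*.
*Hana₁* is an R-expression. Principle C requires it to be free everywhere.
*[Noor₂'s mentor]₁* c-commands it and carries the same index.
The R-expression is bound → Principle C violation.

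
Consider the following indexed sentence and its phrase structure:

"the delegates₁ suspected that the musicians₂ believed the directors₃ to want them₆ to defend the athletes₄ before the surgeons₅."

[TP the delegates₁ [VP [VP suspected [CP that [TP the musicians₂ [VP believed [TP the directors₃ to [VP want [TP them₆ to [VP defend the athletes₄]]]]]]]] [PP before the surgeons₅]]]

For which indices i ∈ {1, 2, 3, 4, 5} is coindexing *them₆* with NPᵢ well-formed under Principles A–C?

{1, 2, 5}

*them* is a pronoun, so Principle B applies: it must be free in its binding domain.
Binding domain of *them₆*: the embedded TP, whose subject is the directors₃.
*the delegates₁* c-commands the pronoun but from outside its binding domain, and is not c-commanded by it → coindexation permitted.
*the musicians₂* c-commands the pronoun but from outside its binding domain, and is not c-commanded by it → coindexation permitted.
*the directors₃* c-commands the pronoun within its binding domain → coindexation would violate Principle B.
*the athletes₄*: the pronoun c-commands this R-expression → coindexation would violate Principle C on *the athletes₄*.
*the surgeons₅* and the pronoun do not c-command one another → neither Principle B nor Principle C is at stake; coindexation permitted.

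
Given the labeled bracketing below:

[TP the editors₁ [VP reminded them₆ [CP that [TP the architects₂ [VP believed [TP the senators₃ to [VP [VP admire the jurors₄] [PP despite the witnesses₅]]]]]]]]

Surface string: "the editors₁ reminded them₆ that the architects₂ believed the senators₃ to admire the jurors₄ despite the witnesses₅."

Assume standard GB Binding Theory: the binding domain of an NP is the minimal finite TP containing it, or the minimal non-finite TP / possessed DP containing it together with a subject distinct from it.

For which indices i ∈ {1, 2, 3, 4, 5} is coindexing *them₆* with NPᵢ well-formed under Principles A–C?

none

*them* is a pronoun, so Principle B applies: it must be free in its binding domain.
Binding domain of *them₆*: the matrix TP, whose subject is the editors₁.
*the editors₁* c-commands the pronoun within its binding domain → coindexation would violate Principle B.
*the architects₂*: the pronoun c-commands this R-expression → coindexation would violate Principle C on *the architects₂*.
*the senators₃*: the pronoun c-commands this R-expression → coindexation would violate Principle C on *the senators₃*.
*the jurors₄*: the pronoun c-commands this R-expression → coindexation would violate Principle C on *the jurors₄*.
*the witnesses₅*: the pronoun c-commands this R-expression → coindexation would violate Principle C on *the witnesses₅*.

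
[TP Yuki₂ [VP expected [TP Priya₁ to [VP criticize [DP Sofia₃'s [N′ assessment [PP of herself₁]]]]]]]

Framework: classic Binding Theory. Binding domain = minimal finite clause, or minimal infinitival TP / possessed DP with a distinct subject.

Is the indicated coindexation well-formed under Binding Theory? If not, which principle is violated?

The two coindexed NPs are *Priya₁* and *herself₁*.
*herself₁* is an anaphor. Principle A requires it to be bound within its binding domain — the possessed DP, whose subject is Sofia₃.
Within that domain it is c-commanded by *Sofia₃*, which does not share its index.
*Priya₁* does c-command the anaphor, but from outside its binding domain.
The anaphor is unbound in its domain → Principle A violation.

Principle A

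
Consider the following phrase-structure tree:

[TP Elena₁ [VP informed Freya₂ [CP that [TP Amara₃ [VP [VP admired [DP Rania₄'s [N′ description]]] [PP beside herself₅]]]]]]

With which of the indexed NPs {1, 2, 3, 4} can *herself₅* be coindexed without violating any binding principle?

{3}

*herself* is an anaphor, so Principle A applies: it must be bound in its binding domain.
Binding domain of *herself₅*: the embedded TP, whose subject is Amara₃.
*Elena₁* c-commands the anaphor but is outside its binding domain → cannot satisfy Principle A.
*Freya₂* c-commands the anaphor but is outside its binding domain → cannot satisfy Principle A.
*Amara₃* c-commands the anaphor within its binding domain → licit binder.
*Rania₄* does not c-command the anaphor → cannot bind it.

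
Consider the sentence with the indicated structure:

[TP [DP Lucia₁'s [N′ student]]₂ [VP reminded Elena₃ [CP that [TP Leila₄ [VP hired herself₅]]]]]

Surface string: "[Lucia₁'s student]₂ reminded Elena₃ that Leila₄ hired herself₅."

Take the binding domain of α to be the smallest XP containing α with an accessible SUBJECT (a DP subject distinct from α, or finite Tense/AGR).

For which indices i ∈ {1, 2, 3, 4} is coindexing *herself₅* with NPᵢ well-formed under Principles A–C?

*herself* is an anaphor, so Principle A applies: it must be bound in its binding domain.
Binding domain of *herself₅*: the embedded TP, whose subject is Leila₄.
*Lucia₁* does not c-command the anaphor → cannot bind it.
*[Lucia₁'s student]₂* c-commands the anaphor but is outside its binding domain → cannot satisfy Principle A.
*Elena₃* c-commands the anaphor but is outside its binding domain → cannot satisfy Principle A.
*Leila₄* c-commands the anaphor within its binding domain → licit binder.

{4}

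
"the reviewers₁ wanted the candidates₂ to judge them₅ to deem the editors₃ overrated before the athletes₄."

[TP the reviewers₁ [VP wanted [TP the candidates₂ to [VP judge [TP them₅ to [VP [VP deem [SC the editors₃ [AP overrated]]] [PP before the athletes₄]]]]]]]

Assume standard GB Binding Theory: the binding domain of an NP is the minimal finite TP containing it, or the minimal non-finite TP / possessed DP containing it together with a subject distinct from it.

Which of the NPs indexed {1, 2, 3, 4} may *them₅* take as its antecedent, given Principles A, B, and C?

*them* is a pronoun, so Principle B applies: it must be free in its binding domain.
Binding domain of *them₅*: the embedded TP, whose subject is the candidates₂.
*the reviewers₁* c-commands the pronoun but from outside its binding domain, and is not c-commanded by it → coindexation permitted.
*the candidates₂* c-commands the pronoun within its binding domain → coindexation would violate Principle B.
*the editors₃*: the pronoun c-commands this R-expression → coindexation would violate Principle C on *the editors₃*.
*the athletes₄*: the pronoun c-commands this R-expression → coindexation would violate Principle C on *the athletes₄*.

{1}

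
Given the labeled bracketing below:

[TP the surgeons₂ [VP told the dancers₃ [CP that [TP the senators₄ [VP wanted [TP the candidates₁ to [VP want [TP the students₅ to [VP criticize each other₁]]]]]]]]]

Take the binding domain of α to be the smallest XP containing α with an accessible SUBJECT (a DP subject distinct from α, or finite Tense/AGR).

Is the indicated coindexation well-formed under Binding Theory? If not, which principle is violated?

The two coindexed NPs are *the candidates₁* and *each other₁*.
*each other₁* is an anaphor. Principle A requires it to be bound within its binding domain — the embedded TP, whose subject is the students₅.
Within that domain it is c-commanded by *the students₅*, which does not share its index.
*the candidates₁* does c-command the anaphor, but from outside its binding domain.
The anaphor is unbound in its domain → Principle A violation.

Principle A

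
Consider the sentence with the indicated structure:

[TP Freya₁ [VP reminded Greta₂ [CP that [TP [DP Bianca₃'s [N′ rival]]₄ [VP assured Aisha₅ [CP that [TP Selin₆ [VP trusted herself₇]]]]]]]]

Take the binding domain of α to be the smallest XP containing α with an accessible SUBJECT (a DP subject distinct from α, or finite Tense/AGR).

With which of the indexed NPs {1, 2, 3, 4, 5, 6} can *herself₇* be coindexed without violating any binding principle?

*herself* is an anaphor, so Principle A applies: it must be bound in its binding domain.
Binding domain of *herself₇*: the embedded TP, whose subject is Selin₆.
*Freya₁* c-commands the anaphor but is outside its binding domain → cannot satisfy Principle A.
*Greta₂* c-commands the anaphor but is outside its binding domain → cannot satisfy Principle A.
*Bianca₃* does not c-command the anaphor → cannot bind it.
*[Bianca₃'s rival]₄* c-commands the anaphor but is outside its binding domain → cannot satisfy Principle A.
*Aisha₅* c-commands the anaphor but is outside its binding domain → cannot satisfy Principle A.
*Selin₆* c-commands the anaphor within its binding domain → licit binder.

{6}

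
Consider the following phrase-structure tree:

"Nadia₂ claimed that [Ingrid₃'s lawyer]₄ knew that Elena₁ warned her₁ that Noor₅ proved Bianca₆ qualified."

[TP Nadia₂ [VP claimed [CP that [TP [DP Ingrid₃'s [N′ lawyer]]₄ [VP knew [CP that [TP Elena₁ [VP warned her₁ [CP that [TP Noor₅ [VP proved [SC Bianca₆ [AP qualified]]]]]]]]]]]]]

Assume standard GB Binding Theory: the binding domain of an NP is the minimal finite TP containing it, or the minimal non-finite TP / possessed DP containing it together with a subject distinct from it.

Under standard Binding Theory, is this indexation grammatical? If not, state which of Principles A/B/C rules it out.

The two coindexed NPs are *Elena₁* and *her₁*.
*her₁* is a pronoun. Its binding domain is the embedded TP, whose subject is Elena₁.
*Elena₁* c-commands it within that domain and carries the same index.
The pronoun is locally bound → Principle B violation.

Principle B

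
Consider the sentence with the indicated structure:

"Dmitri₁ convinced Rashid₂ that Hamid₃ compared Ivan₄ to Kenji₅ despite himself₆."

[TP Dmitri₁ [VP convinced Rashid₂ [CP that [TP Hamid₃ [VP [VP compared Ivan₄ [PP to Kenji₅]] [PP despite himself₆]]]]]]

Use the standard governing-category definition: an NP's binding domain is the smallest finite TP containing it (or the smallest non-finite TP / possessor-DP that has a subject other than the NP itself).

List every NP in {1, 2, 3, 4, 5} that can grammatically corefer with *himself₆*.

{3}

*himself* is an anaphor, so Principle A applies: it must be bound in its binding domain.
Binding domain of *himself₆*: the embedded TP, whose subject is Hamid₃.
*Dmitri₁* c-commands the anaphor but is outside its binding domain → cannot satisfy Principle A.
*Rashid₂* c-commands the anaphor but is outside its binding domain → cannot satisfy Principle A.
*Hamid₃* c-commands the anaphor within its binding domain → licit binder.
*Ivan₄* does not c-command the anaphor → cannot bind it.
*Kenji₅* does not c-command the anaphor → cannot bind it.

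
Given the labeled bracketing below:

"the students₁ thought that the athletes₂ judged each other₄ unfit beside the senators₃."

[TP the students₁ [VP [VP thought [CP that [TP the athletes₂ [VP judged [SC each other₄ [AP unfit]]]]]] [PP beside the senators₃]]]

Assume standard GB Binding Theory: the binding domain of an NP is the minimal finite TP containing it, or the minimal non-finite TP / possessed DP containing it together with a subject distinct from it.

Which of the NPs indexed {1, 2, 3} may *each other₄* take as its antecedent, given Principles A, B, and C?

*each other* is an anaphor, so Principle A applies: it must be bound in its binding domain.
Binding domain of *each other₄*: the embedded TP, whose subject is the athletes₂.
*the students₁* c-commands the anaphor but is outside its binding domain → cannot satisfy Principle A.
*the athletes₂* c-commands the anaphor within its binding domain → licit binder.
*the senators₃* does not c-command the anaphor → cannot bind it.

{2}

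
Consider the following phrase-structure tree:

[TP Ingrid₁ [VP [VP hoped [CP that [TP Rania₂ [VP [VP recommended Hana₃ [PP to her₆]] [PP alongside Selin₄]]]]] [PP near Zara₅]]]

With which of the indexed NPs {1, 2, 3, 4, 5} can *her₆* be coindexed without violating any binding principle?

{1, 4, 5}

*her* is a pronoun, so Principle B applies: it must be free in its binding domain.
Binding domain of *her₆*: the embedded TP, whose subject is Rania₂.
*Ingrid₁* c-commands the pronoun but from outside its binding domain, and is not c-commanded by it → coindexation permitted.
*Rania₂* c-commands the pronoun within its binding domain → coindexation would violate Principle B.
*Hana₃* c-commands the pronoun within its binding domain → coindexation would violate Principle B.
*Selin₄* and the pronoun do not c-command one another → neither Principle B nor Principle C is at stake; coindexation permitted.
*Zara₅* and the pronoun do not c-command one another → neither Principle B nor Principle C is at stake; coindexation permitted.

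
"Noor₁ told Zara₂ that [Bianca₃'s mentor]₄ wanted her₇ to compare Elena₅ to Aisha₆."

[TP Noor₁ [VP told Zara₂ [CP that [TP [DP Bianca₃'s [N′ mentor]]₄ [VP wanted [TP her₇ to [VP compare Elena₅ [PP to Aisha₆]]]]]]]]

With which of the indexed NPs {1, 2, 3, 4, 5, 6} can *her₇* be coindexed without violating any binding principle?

{1, 2, 3}

*her* is a pronoun, so Principle B applies: it must be free in its binding domain.
Binding domain of *her₇*: the embedded TP, whose subject is [Bianca₃'s mentor]₄.
*Noor₁* c-commands the pronoun but from outside its binding domain, and is not c-commanded by it → coindexation permitted.
*Zara₂* c-commands the pronoun but from outside its binding domain, and is not c-commanded by it → coindexation permitted.
*Bianca₃* and the pronoun do not c-command one another → neither Principle B nor Principle C is at stake; coindexation permitted.
*[Bianca₃'s mentor]₄* c-commands the pronoun within its binding domain → coindexation would violate Principle B.
*Elena₅*: the pronoun c-commands this R-expression → coindexation would violate Principle C on *Elena₅*.
*Aisha₆*: the pronoun c-commands this R-expression → coindexation would violate Principle C on *Aisha₆*.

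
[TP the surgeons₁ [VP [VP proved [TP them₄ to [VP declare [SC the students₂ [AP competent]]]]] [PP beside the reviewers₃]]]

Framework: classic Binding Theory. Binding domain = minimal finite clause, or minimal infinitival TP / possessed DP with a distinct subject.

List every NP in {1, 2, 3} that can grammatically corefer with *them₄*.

*them* is a pronoun, so Principle B applies: it must be free in its binding domain.
Binding domain of *them₄*: the matrix TP, whose subject is the surgeons₁.
*the surgeons₁* c-commands the pronoun within its binding domain → coindexation would violate Principle B.
*the students₂*: the pronoun c-commands this R-expression → coindexation would violate Principle C on *the students₂*.
*the reviewers₃* and the pronoun do not c-command one another → neither Principle B nor Principle C is at stake; coindexation permitted.

{3}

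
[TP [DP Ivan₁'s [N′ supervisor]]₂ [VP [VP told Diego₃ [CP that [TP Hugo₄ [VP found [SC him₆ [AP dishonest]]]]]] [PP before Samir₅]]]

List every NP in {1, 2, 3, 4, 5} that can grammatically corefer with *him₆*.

*him* is a pronoun, so Principle B applies: it must be free in its binding domain.
Binding domain of *him₆*: the embedded TP, whose subject is Hugo₄.
*Ivan₁* and the pronoun do not c-command one another → neither Principle B nor Principle C is at stake; coindexation permitted.
*[Ivan₁'s supervisor]₂* c-commands the pronoun but from outside its binding domain, and is not c-commanded by it → coindexation permitted.
*Diego₃* c-commands the pronoun but from outside its binding domain, and is not c-commanded by it → coindexation permitted.
*Hugo₄* c-commands the pronoun within its binding domain → coindexation would violate Principle B.
*Samir₅* and the pronoun do not c-command one another → neither Principle B nor Principle C is at stake; coindexation permitted.

{1, 2, 3, 5}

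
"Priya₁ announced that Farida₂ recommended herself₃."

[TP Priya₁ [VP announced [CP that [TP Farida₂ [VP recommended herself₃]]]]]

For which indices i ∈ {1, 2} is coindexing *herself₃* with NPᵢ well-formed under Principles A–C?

{2}

*herself* is an anaphor, so Principle A applies: it must be bound in its binding domain.
Binding domain of *herself₃*: the embedded TP, whose subject is Farida₂.
*Priya₁* c-commands the anaphor but is outside its binding domain → cannot satisfy Principle A.
*Farida₂* c-commands the anaphor within its binding domain → licit binder.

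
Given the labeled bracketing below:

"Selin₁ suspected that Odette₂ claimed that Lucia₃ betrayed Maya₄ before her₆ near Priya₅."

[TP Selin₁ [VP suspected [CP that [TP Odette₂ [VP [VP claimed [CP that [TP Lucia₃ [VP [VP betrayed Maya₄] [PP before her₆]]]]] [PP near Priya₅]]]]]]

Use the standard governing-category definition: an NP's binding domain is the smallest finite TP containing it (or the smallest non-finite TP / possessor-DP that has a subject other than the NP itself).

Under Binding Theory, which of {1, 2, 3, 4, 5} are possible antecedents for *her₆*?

{1, 2, 4, 5}

*her* is a pronoun, so Principle B applies: it must be free in its binding domain.
Binding domain of *her₆*: the embedded TP, whose subject is Lucia₃.
*Selin₁* c-commands the pronoun but from outside its binding domain, and is not c-commanded by it → coindexation permitted.
*Odette₂* c-commands the pronoun but from outside its binding domain, and is not c-commanded by it → coindexation permitted.
*Lucia₃* c-commands the pronoun within its binding domain → coindexation would violate Principle B.
*Maya₄* and the pronoun do not c-command one another → neither Principle B nor Principle C is at stake; coindexation permitted.
*Priya₅* and the pronoun do not c-command one another → neither Principle B nor Principle C is at stake; coindexation permitted.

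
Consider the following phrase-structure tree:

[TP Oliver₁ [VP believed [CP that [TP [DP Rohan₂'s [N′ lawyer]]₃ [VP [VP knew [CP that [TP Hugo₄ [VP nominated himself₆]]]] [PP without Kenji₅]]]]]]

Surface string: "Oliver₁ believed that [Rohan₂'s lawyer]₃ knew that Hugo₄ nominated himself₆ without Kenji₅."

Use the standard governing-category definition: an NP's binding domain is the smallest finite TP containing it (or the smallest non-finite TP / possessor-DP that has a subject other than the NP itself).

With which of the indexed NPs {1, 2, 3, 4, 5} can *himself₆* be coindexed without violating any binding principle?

{4}

*himself* is an anaphor, so Principle A applies: it must be bound in its binding domain.
Binding domain of *himself₆*: the embedded TP, whose subject is Hugo₄.
*Oliver₁* c-commands the anaphor but is outside its binding domain → cannot satisfy Principle A.
*Rohan₂* does not c-command the anaphor → cannot bind it.
*[Rohan₂'s lawyer]₃* c-commands the anaphor but is outside its binding domain → cannot satisfy Principle A.
*Hugo₄* c-commands the anaphor within its binding domain → licit binder.
*Kenji₅* does not c-command the anaphor → cannot bind it.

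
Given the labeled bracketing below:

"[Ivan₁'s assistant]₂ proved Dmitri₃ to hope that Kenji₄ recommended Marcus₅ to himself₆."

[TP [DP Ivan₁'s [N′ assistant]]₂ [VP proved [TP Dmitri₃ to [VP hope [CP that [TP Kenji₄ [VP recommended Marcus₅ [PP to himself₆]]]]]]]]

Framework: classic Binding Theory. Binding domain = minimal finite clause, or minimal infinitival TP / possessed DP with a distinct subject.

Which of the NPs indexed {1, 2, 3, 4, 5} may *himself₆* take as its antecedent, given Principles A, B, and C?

{4, 5}

*himself* is an anaphor, so Principle A applies: it must be bound in its binding domain.
Binding domain of *himself₆*: the embedded TP, whose subject is Kenji₄.
*Ivan₁* does not c-command the anaphor → cannot bind it.
*[Ivan₁'s assistant]₂* c-commands the anaphor but is outside its binding domain → cannot satisfy Principle A.
*Dmitri₃* c-commands the anaphor but is outside its binding domain → cannot satisfy Principle A.
*Kenji₄* c-commands the anaphor within its binding domain → licit binder.
*Marcus₅* c-commands the anaphor within its binding domain → licit binder.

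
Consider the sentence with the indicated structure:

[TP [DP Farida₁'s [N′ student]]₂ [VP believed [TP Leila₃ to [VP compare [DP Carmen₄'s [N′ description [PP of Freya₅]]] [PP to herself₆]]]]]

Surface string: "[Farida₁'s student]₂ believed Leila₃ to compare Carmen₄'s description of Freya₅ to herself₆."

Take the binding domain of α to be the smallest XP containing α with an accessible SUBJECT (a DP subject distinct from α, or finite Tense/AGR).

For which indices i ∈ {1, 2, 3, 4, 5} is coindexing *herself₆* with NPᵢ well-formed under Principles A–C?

{3}

*herself* is an anaphor, so Principle A applies: it must be bound in its binding domain.
Binding domain of *herself₆*: the embedded TP, whose subject is Leila₃.
*Farida₁* does not c-command the anaphor → cannot bind it.
*[Farida₁'s student]₂* c-commands the anaphor but is outside its binding domain → cannot satisfy Principle A.
*Leila₃* c-commands the anaphor within its binding domain → licit binder.
*Carmen₄* does not c-command the anaphor → cannot bind it.
*Freya₅* does not c-command the anaphor → cannot bind it.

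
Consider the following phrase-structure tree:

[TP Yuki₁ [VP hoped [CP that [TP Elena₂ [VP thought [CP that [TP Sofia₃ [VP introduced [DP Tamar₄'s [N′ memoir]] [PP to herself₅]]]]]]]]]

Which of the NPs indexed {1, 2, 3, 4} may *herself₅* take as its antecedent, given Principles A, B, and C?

*herself* is an anaphor, so Principle A applies: it must be bound in its binding domain.
Binding domain of *herself₅*: the embedded TP, whose subject is Sofia₃.
*Yuki₁* c-commands the anaphor but is outside its binding domain → cannot satisfy Principle A.
*Elena₂* c-commands the anaphor but is outside its binding domain → cannot satisfy Principle A.
*Sofia₃* c-commands the anaphor within its binding domain → licit binder.
*Tamar₄* does not c-command the anaphor → cannot bind it.

{3}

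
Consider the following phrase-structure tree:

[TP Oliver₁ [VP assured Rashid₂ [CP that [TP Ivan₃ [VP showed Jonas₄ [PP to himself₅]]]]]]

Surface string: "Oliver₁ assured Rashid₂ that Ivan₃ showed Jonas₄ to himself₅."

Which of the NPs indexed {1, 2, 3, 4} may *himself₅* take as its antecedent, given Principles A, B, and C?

*himself* is an anaphor, so Principle A applies: it must be bound in its binding domain.
Binding domain of *himself₅*: the embedded TP, whose subject is Ivan₃.
*Oliver₁* c-commands the anaphor but is outside its binding domain → cannot satisfy Principle A.
*Rashid₂* c-commands the anaphor but is outside its binding domain → cannot satisfy Principle A.
*Ivan₃* c-commands the anaphor within its binding domain → licit binder.
*Jonas₄* c-commands the anaphor within its binding domain → licit binder.

{3, 4}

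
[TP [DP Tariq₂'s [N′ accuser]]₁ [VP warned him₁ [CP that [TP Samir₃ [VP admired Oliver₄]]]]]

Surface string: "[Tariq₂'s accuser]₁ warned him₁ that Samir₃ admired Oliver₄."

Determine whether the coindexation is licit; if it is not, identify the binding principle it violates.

Principle B

The two coindexed NPs are *[Tariq₂'s accuser]₁* and *him₁*.
*him₁* is a pronoun. Its binding domain is the matrix TP, whose subject is [Tariq₂'s accuser]₁.
*[Tariq₂'s accuser]₁* c-commands it within that domain and carries the same index.
The pronoun is locally bound → Principle B violation.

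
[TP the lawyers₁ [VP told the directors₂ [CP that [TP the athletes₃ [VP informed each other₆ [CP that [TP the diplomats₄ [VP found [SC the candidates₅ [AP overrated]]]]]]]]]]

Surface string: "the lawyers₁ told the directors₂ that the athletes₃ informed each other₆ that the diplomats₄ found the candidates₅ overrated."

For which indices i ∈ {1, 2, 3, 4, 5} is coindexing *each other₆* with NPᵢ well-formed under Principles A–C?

{3}

*each other* is an anaphor, so Principle A applies: it must be bound in its binding domain.
Binding domain of *each other₆*: the embedded TP, whose subject is the athletes₃.
*the lawyers₁* c-commands the anaphor but is outside its binding domain → cannot satisfy Principle A.
*the directors₂* c-commands the anaphor but is outside its binding domain → cannot satisfy Principle A.
*the athletes₃* c-commands the anaphor within its binding domain → licit binder.
*the diplomats₄* does not c-command the anaphor → cannot bind it.
*the candidates₅* does not c-command the anaphor → cannot bind it.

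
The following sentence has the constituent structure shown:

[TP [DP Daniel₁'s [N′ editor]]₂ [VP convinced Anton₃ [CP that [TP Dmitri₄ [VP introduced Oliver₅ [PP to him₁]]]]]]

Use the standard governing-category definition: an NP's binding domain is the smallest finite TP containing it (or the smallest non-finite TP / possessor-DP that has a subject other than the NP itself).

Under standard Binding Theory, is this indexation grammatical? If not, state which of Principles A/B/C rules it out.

grammatical

The two coindexed NPs are *Daniel₁* and *him₁*.
*him₁* is a pronoun; its binding domain is the embedded TP, whose subject is Dmitri₄. Within that domain it is c-commanded only by *Dmitri₄*, *Oliver₅*, which carry a different index — the pronoun is free locally, so Principle B holds.
*Daniel₁* is an R-expression; *him₁* does not c-command it, and no other NP shares its index, so Principle C is satisfied.
All principles are respected.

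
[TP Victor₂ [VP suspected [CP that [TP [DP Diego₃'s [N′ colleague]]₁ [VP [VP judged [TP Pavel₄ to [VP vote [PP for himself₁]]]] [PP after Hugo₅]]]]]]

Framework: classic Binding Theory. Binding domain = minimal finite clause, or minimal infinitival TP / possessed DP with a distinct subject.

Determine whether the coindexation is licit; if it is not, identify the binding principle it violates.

Principle A

The two coindexed NPs are *[Diego₃'s colleague]₁* and *himself₁*.
*himself₁* is an anaphor. Principle A requires it to be bound within its binding domain — the embedded TP, whose subject is Pavel₄.
Within that domain it is c-commanded by *Pavel₄*, which does not share its index.
*[Diego₃'s colleague]₁* does c-command the anaphor, but from outside its binding domain.
The anaphor is unbound in its domain → Principle A violation.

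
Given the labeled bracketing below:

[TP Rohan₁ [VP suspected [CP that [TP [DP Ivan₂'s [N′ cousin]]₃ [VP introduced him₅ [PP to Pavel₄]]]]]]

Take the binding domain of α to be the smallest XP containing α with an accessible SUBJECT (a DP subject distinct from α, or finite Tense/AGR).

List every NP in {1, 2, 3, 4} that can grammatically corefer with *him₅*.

{1, 2}

*him* is a pronoun, so Principle B applies: it must be free in its binding domain.
Binding domain of *him₅*: the embedded TP, whose subject is [Ivan₂'s cousin]₃.
*Rohan₁* c-commands the pronoun but from outside its binding domain, and is not c-commanded by it → coindexation permitted.
*Ivan₂* and the pronoun do not c-command one another → neither Principle B nor Principle C is at stake; coindexation permitted.
*[Ivan₂'s cousin]₃* c-commands the pronoun within its binding domain → coindexation would violate Principle B.
*Pavel₄*: the pronoun c-commands this R-expression → coindexation would violate Principle C on *Pavel₄*.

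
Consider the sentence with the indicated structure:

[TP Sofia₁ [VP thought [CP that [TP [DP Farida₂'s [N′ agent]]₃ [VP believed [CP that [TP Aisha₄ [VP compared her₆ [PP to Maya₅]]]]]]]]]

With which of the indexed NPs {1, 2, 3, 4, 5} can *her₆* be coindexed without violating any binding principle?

{1, 2, 3}

*her* is a pronoun, so Principle B applies: it must be free in its binding domain.
Binding domain of *her₆*: the embedded TP, whose subject is Aisha₄.
*Sofia₁* c-commands the pronoun but from outside its binding domain, and is not c-commanded by it → coindexation permitted.
*Farida₂* and the pronoun do not c-command one another → neither Principle B nor Principle C is at stake; coindexation permitted.
*[Farida₂'s agent]₃* c-commands the pronoun but from outside its binding domain, and is not c-commanded by it → coindexation permitted.
*Aisha₄* c-commands the pronoun within its binding domain → coindexation would violate Principle B.
*Maya₅*: the pronoun c-commands this R-expression → coindexation would violate Principle C on *Maya₅*.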